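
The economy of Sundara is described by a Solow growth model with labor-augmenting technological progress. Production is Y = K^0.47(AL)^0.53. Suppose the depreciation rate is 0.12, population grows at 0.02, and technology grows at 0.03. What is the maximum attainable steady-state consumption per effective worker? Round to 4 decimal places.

c_gold ≈ 1.3060

Break-even investment rate: n + g + δ = 0.02 + 0.03 + 0.12 = 0.17.
Setting f'(k) = n+g+δ gives 0.47·k^(0.47−1) = 0.17, hence k_gold = (0.47/0.17)^(1/0.53) ≈ 6.8124.
y_gold = 6.8124^0.47 ≈ 2.4641.
c_gold = y_gold − (n+g+δ)·k_gold = 2.4641 − 0.17·6.8124 ≈ 1.3060.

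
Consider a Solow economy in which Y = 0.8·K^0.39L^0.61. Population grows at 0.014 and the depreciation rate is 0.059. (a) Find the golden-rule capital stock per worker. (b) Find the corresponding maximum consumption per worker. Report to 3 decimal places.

n + δ = 0.014 + 0.059 = 0.073.
Golden rule sets MPK = n+δ: 0.39·0.8·k^(0.39−1) = 0.073, so k_gold = (0.39·0.8/0.073)^(1/0.61) ≈ 10.8181.
y_gold = 0.8·10.8181^0.39 ≈ 2.0249; c_gold = y_gold − 0.073·k_gold ≈ 1.2352.

(a) k_gold ≈ 10.818; (b) c_gold ≈ 1.235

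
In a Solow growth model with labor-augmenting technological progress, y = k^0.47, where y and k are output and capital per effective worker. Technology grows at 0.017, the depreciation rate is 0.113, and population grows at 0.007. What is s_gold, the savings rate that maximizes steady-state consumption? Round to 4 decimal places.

s_gold = 0.4700

Capital per effective worker breaks even when investment replaces (n + g + δ)·k; here n + g + δ = 0.137.
At the golden rule MPK = n+g+δ, and in any Cobb-Douglas steady state s = (n+g+δ)·k/y = MPK·k/y = capital's share 0.47.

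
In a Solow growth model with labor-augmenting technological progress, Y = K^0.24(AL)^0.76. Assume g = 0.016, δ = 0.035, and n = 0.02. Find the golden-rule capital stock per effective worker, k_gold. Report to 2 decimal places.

k_gold ≈ 4.97

Capital per effective worker breaks even when investment replaces (n + g + δ)·k; here n + g + δ = 0.071.
At the golden rule the marginal product of capital equals n+g+δ: 0.24·k^(0.24−1) = 0.071. Solving, k_gold = (0.24/0.071)^(1/0.76) ≈ 4.9658.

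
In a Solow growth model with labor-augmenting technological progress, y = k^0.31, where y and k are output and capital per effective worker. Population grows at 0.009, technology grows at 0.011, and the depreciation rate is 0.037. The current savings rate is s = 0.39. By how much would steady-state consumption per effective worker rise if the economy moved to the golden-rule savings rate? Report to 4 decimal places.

Δc ≈ 0.0294

n + g + δ = 0.009 + 0.011 + 0.037 = 0.057.
Current steady state (s = 0.39): k* = (0.39/0.057)^(1/0.69) ≈ 16.2338, y* = 16.2338^0.31 ≈ 2.3726, c* = (1−0.39)·2.3726 ≈ 1.4473.
Maximizing c = f(k) − (n+g+δ)·k gives f'(k) = n+g+δ, i.e. 0.31·k^(0.31−1) = 0.057, so k_gold = (0.31/0.057)^(1/0.69) ≈ 11.6392.
y_gold = 11.6392^0.31 ≈ 2.1401, c_gold = y_gold − 0.057·k_gold ≈ 1.4767.
Gain: Δc = 1.4767 − 1.4473 ≈ 0.0294.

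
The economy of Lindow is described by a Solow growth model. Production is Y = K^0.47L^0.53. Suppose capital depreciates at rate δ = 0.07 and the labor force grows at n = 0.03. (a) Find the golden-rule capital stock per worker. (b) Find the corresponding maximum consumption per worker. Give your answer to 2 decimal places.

Break-even investment rate: n + δ = 0.03 + 0.07 = 0.1.
Maximizing c = f(k) − (n+δ)·k gives f'(k) = n+δ, i.e. 0.47·k^(0.47−1) = 0.1, so k_gold = (0.47/0.1)^(1/0.53) ≈ 18.5400.
y_gold = 18.5400^0.47 ≈ 3.9447; c_gold = y_gold − 0.1·k_gold ≈ 2.0907.

(a) k_gold ≈ 18.54; (b) c_gold ≈ 2.09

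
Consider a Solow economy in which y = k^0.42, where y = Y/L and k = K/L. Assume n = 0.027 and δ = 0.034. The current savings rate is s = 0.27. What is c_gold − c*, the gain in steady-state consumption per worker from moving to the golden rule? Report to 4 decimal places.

The effective depreciation rate is n + δ = 0.027 + 0.034 = 0.061.
Current steady state (s = 0.27): k* = (0.27/0.061)^(1/0.58) ≈ 12.9973, y* = 12.9973^0.42 ≈ 2.9364, c* = (1−0.27)·2.9364 ≈ 2.1436.
Golden rule sets MPK = n+δ: 0.42·k^(0.42−1) = 0.061, so k_gold = (0.42/0.061)^(1/0.58) ≈ 27.8412.
y_gold = 27.8412^0.42 ≈ 4.0436, c_gold = y_gold − 0.061·k_gold ≈ 2.3453.
Gain: Δc = 2.3453 − 2.1436 ≈ 0.2017.

Δc ≈ 0.2017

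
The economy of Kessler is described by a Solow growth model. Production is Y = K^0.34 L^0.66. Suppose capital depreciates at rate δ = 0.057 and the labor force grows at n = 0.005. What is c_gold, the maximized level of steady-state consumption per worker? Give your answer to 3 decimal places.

The effective depreciation rate is n + δ = 0.005 + 0.057 = 0.062.
At the golden rule the marginal product of capital equals n+δ: 0.34·k^(0.34−1) = 0.062. Solving, k_gold = (0.34/0.062)^(1/0.66) ≈ 13.1774.
y_gold = 13.1774^0.34 ≈ 2.4029.
c_gold = y_gold − (n+δ)·k_gold = 2.4029 − 0.062·13.1774 ≈ 1.5859.

c_gold ≈ 1.586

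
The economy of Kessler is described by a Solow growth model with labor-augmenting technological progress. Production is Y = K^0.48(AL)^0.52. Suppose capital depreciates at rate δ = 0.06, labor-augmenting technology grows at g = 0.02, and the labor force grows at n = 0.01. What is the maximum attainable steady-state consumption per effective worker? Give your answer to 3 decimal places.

c_gold ≈ 2.438

Capital per effective worker breaks even when investment replaces (n + g + δ)·k; here n + g + δ = 0.09.
Golden rule sets MPK = n+g+δ: 0.48·k^(0.48−1) = 0.09, so k_gold = (0.48/0.09)^(1/0.52) ≈ 25.0077.
y_gold = 25.0077^0.48 ≈ 4.6890.
c_gold = y_gold − (n+g+δ)·k_gold = 4.6890 − 0.09·25.0077 ≈ 2.4383.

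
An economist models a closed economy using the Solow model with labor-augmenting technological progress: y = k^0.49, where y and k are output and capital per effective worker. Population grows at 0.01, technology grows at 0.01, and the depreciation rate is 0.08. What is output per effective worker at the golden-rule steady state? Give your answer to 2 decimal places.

y_gold ≈ 4.60

Capital per effective worker breaks even when investment replaces (n + g + δ)·k; here n + g + δ = 0.1.
At the golden rule the marginal product of capital equals n+g+δ: 0.49·k^(0.49−1) = 0.1. Solving, k_gold = (0.49/0.1)^(1/0.51) ≈ 22.5593.
Output: y_gold = k_gold^0.49 = 22.5593^0.49 ≈ 4.6039.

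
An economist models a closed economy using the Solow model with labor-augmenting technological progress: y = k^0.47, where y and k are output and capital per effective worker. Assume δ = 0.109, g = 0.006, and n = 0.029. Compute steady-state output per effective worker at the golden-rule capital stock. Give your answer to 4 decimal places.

y_gold ≈ 2.8548

The effective depreciation rate is n + g + δ = 0.029 + 0.006 + 0.109 = 0.144.
Setting f'(k) = n+g+δ gives 0.47·k^(0.47−1) = 0.144, hence k_gold = (0.47/0.144)^(1/0.53) ≈ 9.3178.
Output: y_gold = k_gold^0.47 = 9.3178^0.47 ≈ 2.8548.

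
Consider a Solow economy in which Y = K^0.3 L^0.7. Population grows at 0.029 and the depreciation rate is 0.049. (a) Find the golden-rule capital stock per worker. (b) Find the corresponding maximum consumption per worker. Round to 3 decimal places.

The effective depreciation rate is n + δ = 0.029 + 0.049 = 0.078.
Setting f'(k) = n+δ gives 0.3·k^(0.3−1) = 0.078, hence k_gold = (0.3/0.078)^(1/0.7) ≈ 6.8510.
y_gold = 6.8510^0.3 ≈ 1.7813; c_gold = y_gold − 0.078·k_gold ≈ 1.2469.

(a) k_gold ≈ 6.851; (b) c_gold ≈ 1.247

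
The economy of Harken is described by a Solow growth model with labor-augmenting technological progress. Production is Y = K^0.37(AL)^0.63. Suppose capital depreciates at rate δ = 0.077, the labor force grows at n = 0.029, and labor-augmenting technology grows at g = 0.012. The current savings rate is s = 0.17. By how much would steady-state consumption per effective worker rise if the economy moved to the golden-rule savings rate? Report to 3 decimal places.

The effective depreciation rate is n + g + δ = 0.029 + 0.012 + 0.077 = 0.118.
Current steady state (s = 0.17): k* = (0.17/0.118)^(1/0.63) ≈ 1.7852, y* = 1.7852^0.37 ≈ 1.2392, c* = (1−0.17)·1.2392 ≈ 1.0285.
Maximizing c = f(k) − (n+g+δ)·k gives f'(k) = n+g+δ, i.e. 0.37·k^(0.37−1) = 0.118, so k_gold = (0.37/0.118)^(1/0.63) ≈ 6.1349.
y_gold = 6.1349^0.37 ≈ 1.9565, c_gold = y_gold − 0.118·k_gold ≈ 1.2326.
Gain: Δc = 1.2326 − 1.0285 ≈ 0.2041.

Δc ≈ 0.204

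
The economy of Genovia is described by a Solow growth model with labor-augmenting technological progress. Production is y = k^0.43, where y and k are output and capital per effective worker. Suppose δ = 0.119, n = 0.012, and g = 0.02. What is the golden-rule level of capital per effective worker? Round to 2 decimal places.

k_gold ≈ 6.27

n + g + δ = 0.012 + 0.02 + 0.119 = 0.151.
At the golden rule the marginal product of capital equals n+g+δ: 0.43·k^(0.43−1) = 0.151. Solving, k_gold = (0.43/0.151)^(1/0.57) ≈ 6.2712.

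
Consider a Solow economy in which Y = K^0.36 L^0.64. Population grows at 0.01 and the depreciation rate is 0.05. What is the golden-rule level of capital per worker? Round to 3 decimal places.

k_gold ≈ 16.438

The effective depreciation rate is n + δ = 0.01 + 0.05 = 0.06.
Golden rule sets MPK = n+δ: 0.36·k^(0.36−1) = 0.06, so k_gold = (0.36/0.06)^(1/0.64) ≈ 16.4385.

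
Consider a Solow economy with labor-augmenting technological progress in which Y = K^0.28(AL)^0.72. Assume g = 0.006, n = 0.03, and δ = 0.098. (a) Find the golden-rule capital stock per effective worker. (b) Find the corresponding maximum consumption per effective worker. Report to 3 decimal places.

(a) k_gold ≈ 2.783; (b) c_gold ≈ 0.959

n + g + δ = 0.03 + 0.006 + 0.098 = 0.134.
Maximizing c = f(k) − (n+g+δ)·k gives f'(k) = n+g+δ, i.e. 0.28·k^(0.28−1) = 0.134, so k_gold = (0.28/0.134)^(1/0.72) ≈ 2.7830.
y_gold = 2.7830^0.28 ≈ 1.3319; c_gold = y_gold − 0.134·k_gold ≈ 0.9590.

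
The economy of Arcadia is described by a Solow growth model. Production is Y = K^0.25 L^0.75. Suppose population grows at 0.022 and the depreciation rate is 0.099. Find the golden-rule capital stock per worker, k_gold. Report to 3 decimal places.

k_gold ≈ 2.632

Break-even investment rate: n + δ = 0.022 + 0.099 = 0.121.
Maximizing c = f(k) − (n+δ)·k gives f'(k) = n+δ, i.e. 0.25·k^(0.25−1) = 0.121, so k_gold = (0.25/0.121)^(1/0.75) ≈ 2.6315.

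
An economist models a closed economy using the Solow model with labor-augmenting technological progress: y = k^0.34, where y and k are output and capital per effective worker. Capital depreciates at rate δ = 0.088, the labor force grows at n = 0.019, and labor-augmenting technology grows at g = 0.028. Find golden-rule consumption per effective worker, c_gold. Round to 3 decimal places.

Break-even investment rate: n + g + δ = 0.019 + 0.028 + 0.088 = 0.135.
Maximizing c = f(k) − (n+g+δ)·k gives f'(k) = n+g+δ, i.e. 0.34·k^(0.34−1) = 0.135, so k_gold = (0.34/0.135)^(1/0.66) ≈ 4.0532.
y_gold = 4.0532^0.34 ≈ 1.6094.
c_gold = y_gold − (n+g+δ)·k_gold = 1.6094 − 0.135·4.0532 ≈ 1.0622.

c_gold ≈ 1.062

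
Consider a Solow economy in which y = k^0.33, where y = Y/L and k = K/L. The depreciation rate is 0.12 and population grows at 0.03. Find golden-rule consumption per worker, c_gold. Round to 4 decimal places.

c_gold ≈ 0.9879

The effective depreciation rate is n + δ = 0.03 + 0.12 = 0.15.
Golden rule sets MPK = n+δ: 0.33·k^(0.33−1) = 0.15, so k_gold = (0.33/0.15)^(1/0.67) ≈ 3.2440.
y_gold = 3.2440^0.33 ≈ 1.4745.
c_gold = y_gold − (n+δ)·k_gold = 1.4745 − 0.15·3.2440 ≈ 0.9879.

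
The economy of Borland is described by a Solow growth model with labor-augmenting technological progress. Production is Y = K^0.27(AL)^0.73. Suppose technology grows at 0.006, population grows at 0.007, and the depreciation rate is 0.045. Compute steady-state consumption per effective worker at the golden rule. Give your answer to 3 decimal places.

c_gold ≈ 1.289

n + g + δ = 0.007 + 0.006 + 0.045 = 0.058.
Golden rule sets MPK = n+g+δ: 0.27·k^(0.27−1) = 0.058, so k_gold = (0.27/0.058)^(1/0.73) ≈ 8.2221.
y_gold = 8.2221^0.27 ≈ 1.7662.
c_gold = y_gold − (n+g+δ)·k_gold = 1.7662 − 0.058·8.2221 ≈ 1.2893.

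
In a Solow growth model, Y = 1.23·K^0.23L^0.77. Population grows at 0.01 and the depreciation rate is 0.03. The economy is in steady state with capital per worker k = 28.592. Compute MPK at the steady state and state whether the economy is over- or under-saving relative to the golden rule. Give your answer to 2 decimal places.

Capital per worker breaks even when investment replaces (n + δ)·k; here n + δ = 0.04.
MPK = 0.23·1.23·k^(0.23−1) = 0.23·1.23·28.592^(-0.77) ≈ 0.0214.
MPK < 0.04, so the economy is dynamically inefficient (over-saving).

over-saving; MPK ≈ 0.02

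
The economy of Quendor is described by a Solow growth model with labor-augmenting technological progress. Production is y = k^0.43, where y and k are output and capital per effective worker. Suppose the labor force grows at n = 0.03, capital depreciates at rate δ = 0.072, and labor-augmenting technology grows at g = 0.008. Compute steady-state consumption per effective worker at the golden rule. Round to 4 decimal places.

Break-even investment rate: n + g + δ = 0.03 + 0.008 + 0.072 = 0.11.
At the golden rule the marginal product of capital equals n+g+δ: 0.43·k^(0.43−1) = 0.11. Solving, k_gold = (0.43/0.11)^(1/0.57) ≈ 10.9328.
y_gold = 10.9328^0.43 ≈ 2.7968.
c_gold = y_gold − (n+g+δ)·k_gold = 2.7968 − 0.11·10.9328 ≈ 1.5941.

c_gold ≈ 1.5941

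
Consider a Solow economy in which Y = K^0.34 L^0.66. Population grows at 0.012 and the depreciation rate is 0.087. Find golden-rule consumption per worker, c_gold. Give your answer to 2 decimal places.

c_gold ≈ 1.25

Capital per worker breaks even when investment replaces (n + δ)·k; here n + δ = 0.099.
Golden rule sets MPK = n+δ: 0.34·k^(0.34−1) = 0.099, so k_gold = (0.34/0.099)^(1/0.66) ≈ 6.4846.
y_gold = 6.4846^0.34 ≈ 1.8882.
c_gold = y_gold − (n+δ)·k_gold = 1.8882 − 0.099·6.4846 ≈ 1.2462.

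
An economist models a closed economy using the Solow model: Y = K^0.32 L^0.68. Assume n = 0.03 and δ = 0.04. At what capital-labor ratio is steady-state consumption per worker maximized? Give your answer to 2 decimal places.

k_gold ≈ 9.35

n + δ = 0.03 + 0.04 = 0.07.
Setting f'(k) = n+δ gives 0.32·k^(0.32−1) = 0.07, hence k_gold = (0.32/0.07)^(1/0.68) ≈ 9.3468.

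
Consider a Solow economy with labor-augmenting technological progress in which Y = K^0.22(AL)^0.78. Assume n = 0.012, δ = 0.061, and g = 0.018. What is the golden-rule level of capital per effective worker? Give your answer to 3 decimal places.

Capital per effective worker breaks even when investment replaces (n + g + δ)·k; here n + g + δ = 0.091.
Maximizing c = f(k) − (n+g+δ)·k gives f'(k) = n+g+δ, i.e. 0.22·k^(0.22−1) = 0.091, so k_gold = (0.22/0.091)^(1/0.78) ≈ 3.1011.

k_gold ≈ 3.101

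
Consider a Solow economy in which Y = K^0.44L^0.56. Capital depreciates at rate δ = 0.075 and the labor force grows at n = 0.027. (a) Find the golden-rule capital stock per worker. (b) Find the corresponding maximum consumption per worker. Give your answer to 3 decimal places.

The effective depreciation rate is n + δ = 0.027 + 0.075 = 0.102.
Golden rule sets MPK = n+δ: 0.44·k^(0.44−1) = 0.102, so k_gold = (0.44/0.102)^(1/0.56) ≈ 13.6040.
y_gold = 13.6040^0.44 ≈ 3.1536; c_gold = y_gold − 0.102·k_gold ≈ 1.7660.

(a) k_gold ≈ 13.604; (b) c_gold ≈ 1.766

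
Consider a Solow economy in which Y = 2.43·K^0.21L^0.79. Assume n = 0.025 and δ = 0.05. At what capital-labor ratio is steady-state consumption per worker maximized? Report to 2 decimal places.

k_gold ≈ 11.33

n + δ = 0.025 + 0.05 = 0.075.
Setting f'(k) = n+δ gives 0.21·2.43·k^(0.21−1) = 0.075, hence k_gold = (0.21·2.43/0.075)^(1/0.79) ≈ 11.3274.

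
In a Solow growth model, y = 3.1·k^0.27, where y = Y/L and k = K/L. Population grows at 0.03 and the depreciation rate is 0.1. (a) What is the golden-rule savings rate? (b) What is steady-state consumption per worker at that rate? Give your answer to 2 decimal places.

(a) s_gold = 0.27; (b) c_gold ≈ 4.51

n + δ = 0.03 + 0.1 = 0.13.
For Cobb-Douglas, s_gold equals capital's share: s_gold = 0.27.
Maximizing c = f(k) − (n+δ)·k gives f'(k) = n+δ, i.e. 0.27·3.1·k^(0.27−1) = 0.13, so k_gold = (0.27·3.1/0.13)^(1/0.73) ≈ 12.8210.
y_gold = 3.1·12.8210^0.27 ≈ 6.1731; c_gold = (1−0.27)·y_gold ≈ 4.5063.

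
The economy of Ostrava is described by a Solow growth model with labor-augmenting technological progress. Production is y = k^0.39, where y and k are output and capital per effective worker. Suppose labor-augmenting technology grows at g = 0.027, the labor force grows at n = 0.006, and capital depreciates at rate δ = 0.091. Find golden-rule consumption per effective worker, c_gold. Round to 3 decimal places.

The effective depreciation rate is n + g + δ = 0.006 + 0.027 + 0.091 = 0.124.
Maximizing c = f(k) − (n+g+δ)·k gives f'(k) = n+g+δ, i.e. 0.39·k^(0.39−1) = 0.124, so k_gold = (0.39/0.124)^(1/0.61) ≈ 6.5435.
y_gold = 6.5435^0.39 ≈ 2.0805.
c_gold = y_gold − (n+g+δ)·k_gold = 2.0805 − 0.124·6.5435 ≈ 1.2691.

c_gold ≈ 1.269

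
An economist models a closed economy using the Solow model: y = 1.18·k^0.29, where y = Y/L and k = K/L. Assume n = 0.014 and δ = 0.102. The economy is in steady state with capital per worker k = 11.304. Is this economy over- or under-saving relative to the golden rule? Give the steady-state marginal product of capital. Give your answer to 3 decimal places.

over-saving; MPK ≈ 0.061

The effective depreciation rate is n + δ = 0.014 + 0.102 = 0.116.
MPK = 0.29·1.18·k^(0.29−1) = 0.29·1.18·11.304^(-0.71) ≈ 0.0612.
MPK < 0.116, so the economy is dynamically inefficient (over-saving).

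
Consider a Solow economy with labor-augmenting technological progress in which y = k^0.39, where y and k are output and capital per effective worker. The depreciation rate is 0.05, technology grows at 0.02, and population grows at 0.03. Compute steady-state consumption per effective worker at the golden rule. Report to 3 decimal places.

c_gold ≈ 1.456

n + g + δ = 0.03 + 0.02 + 0.05 = 0.1.
At the golden rule the marginal product of capital equals n+g+δ: 0.39·k^(0.39−1) = 0.1. Solving, k_gold = (0.39/0.1)^(1/0.61) ≈ 9.3102.
y_gold = 9.3102^0.39 ≈ 2.3872.
c_gold = y_gold − (n+g+δ)·k_gold = 2.3872 − 0.1·9.3102 ≈ 1.4562.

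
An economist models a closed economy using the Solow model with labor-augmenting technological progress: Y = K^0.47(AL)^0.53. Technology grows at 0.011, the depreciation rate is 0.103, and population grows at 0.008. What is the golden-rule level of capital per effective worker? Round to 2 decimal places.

Break-even investment rate: n + g + δ = 0.008 + 0.011 + 0.103 = 0.122.
Setting f'(k) = n+g+δ gives 0.47·k^(0.47−1) = 0.122, hence k_gold = (0.47/0.122)^(1/0.53) ≈ 12.7399.

k_gold ≈ 12.74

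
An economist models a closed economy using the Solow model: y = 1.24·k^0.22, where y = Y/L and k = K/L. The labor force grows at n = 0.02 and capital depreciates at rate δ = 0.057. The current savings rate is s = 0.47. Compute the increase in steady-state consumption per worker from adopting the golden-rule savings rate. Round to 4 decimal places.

n + δ = 0.02 + 0.057 = 0.077.
Current steady state (s = 0.47): k* = (0.47·1.24/0.077)^(1/0.78) ≈ 13.3955, y* = 1.24·13.3955^0.22 ≈ 2.1946, c* = (1−0.47)·2.1946 ≈ 1.1631.
Golden rule sets MPK = n+δ: 0.22·1.24·k^(0.22−1) = 0.077, so k_gold = (0.22·1.24/0.077)^(1/0.78) ≈ 5.0617.
y_gold = 1.24·5.0617^0.22 ≈ 1.7716, c_gold = y_gold − 0.077·k_gold ≈ 1.3819.
Gain: Δc = 1.3819 − 1.1631 ≈ 0.2187.

Δc ≈ 0.2187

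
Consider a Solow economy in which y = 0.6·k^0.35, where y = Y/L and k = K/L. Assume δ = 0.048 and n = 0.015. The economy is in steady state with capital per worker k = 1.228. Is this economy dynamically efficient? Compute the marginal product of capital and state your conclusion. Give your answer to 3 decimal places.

dynamically efficient; MPK ≈ 0.184

n + δ = 0.015 + 0.048 = 0.063.
MPK = 0.35·0.6·k^(0.35−1) = 0.35·0.6·1.228^(-0.65) ≈ 0.1838.
MPK > 0.063, so the economy is dynamically efficient (under-saving).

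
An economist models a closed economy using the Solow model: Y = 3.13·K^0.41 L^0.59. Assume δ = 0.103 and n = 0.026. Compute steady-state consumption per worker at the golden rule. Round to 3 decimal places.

c_gold ≈ 9.115

Capital per worker breaks even when investment replaces (n + δ)·k; here n + δ = 0.129.
At the golden rule the marginal product of capital equals n+δ: 0.41·3.13·k^(0.41−1) = 0.129. Solving, k_gold = (0.41·3.13/0.129)^(1/0.59) ≈ 49.1001.
y_gold = 3.13·49.1001^0.41 ≈ 15.4486.
c_gold = y_gold − (n+δ)·k_gold = 15.4486 − 0.129·49.1001 ≈ 9.1147.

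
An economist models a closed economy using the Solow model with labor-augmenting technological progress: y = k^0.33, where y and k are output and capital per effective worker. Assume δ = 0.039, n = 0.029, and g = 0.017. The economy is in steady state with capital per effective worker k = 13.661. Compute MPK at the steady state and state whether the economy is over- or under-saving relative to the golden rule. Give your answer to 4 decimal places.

n + g + δ = 0.029 + 0.017 + 0.039 = 0.085.
MPK = 0.33·k^(0.33−1) = 0.33·13.661^(-0.67) ≈ 0.0572.
MPK < 0.085, so the economy is dynamically inefficient (over-saving).

over-saving; MPK ≈ 0.0572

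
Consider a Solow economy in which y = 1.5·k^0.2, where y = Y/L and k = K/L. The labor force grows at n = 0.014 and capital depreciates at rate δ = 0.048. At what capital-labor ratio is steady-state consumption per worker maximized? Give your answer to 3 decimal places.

The effective depreciation rate is n + δ = 0.014 + 0.048 = 0.062.
Maximizing c = f(k) − (n+δ)·k gives f'(k) = n+δ, i.e. 0.2·1.5·k^(0.2−1) = 0.062, so k_gold = (0.2·1.5/0.062)^(1/0.8) ≈ 7.1765.

k_gold ≈ 7.176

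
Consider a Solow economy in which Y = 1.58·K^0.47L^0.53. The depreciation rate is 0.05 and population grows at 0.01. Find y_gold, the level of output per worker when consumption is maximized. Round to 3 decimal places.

y_gold ≈ 14.709

Break-even investment rate: n + δ = 0.01 + 0.05 = 0.06.
Maximizing c = f(k) − (n+δ)·k gives f'(k) = n+δ, i.e. 0.47·1.58·k^(0.47−1) = 0.06, so k_gold = (0.47·1.58/0.06)^(1/0.53) ≈ 115.2170.
Output: y_gold = 1.58·k_gold^0.47 = 1.58·115.2170^0.47 ≈ 14.7085.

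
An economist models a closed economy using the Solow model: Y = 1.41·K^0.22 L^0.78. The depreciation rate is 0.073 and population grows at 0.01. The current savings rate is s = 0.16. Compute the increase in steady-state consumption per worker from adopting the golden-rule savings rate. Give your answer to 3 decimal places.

Break-even investment rate: n + δ = 0.01 + 0.073 = 0.083.
Current steady state (s = 0.16): k* = (0.16·1.41/0.083)^(1/0.78) ≈ 3.6037, y* = 1.41·3.6037^0.22 ≈ 1.8694, c* = (1−0.16)·1.8694 ≈ 1.5703.
Golden rule sets MPK = n+δ: 0.22·1.41·k^(0.22−1) = 0.083, so k_gold = (0.22·1.41/0.083)^(1/0.78) ≈ 5.4207.
y_gold = 1.41·5.4207^0.22 ≈ 2.0451, c_gold = y_gold − 0.083·k_gold ≈ 1.5952.
Gain: Δc = 1.5952 − 1.5703 ≈ 0.0249.

Δc ≈ 0.025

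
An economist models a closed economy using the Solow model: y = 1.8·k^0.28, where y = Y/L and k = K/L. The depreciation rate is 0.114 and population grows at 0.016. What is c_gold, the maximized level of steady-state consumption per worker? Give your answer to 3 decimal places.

c_gold ≈ 2.195

Capital per worker breaks even when investment replaces (n + δ)·k; here n + δ = 0.13.
At the golden rule the marginal product of capital equals n+δ: 0.28·1.8·k^(0.28−1) = 0.13. Solving, k_gold = (0.28·1.8/0.13)^(1/0.72) ≈ 6.5666.
y_gold = 1.8·6.5666^0.28 ≈ 3.0488.
c_gold = y_gold − (n+δ)·k_gold = 3.0488 − 0.13·6.5666 ≈ 2.1951.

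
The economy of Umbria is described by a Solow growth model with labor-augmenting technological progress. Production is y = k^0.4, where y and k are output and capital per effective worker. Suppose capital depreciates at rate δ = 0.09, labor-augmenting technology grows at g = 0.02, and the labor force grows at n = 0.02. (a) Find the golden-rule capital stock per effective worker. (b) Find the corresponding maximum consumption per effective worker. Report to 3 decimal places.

(a) k_gold ≈ 6.509; (b) c_gold ≈ 1.269

The effective depreciation rate is n + g + δ = 0.02 + 0.02 + 0.09 = 0.13.
Maximizing c = f(k) − (n+g+δ)·k gives f'(k) = n+g+δ, i.e. 0.4·k^(0.4−1) = 0.13, so k_gold = (0.4/0.13)^(1/0.6) ≈ 6.5092.
y_gold = 6.5092^0.4 ≈ 2.1155; c_gold = y_gold − 0.13·k_gold ≈ 1.2693.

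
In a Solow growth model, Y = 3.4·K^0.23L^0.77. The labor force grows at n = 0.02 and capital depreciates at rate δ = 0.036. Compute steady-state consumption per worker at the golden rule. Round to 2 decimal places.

Capital per worker breaks even when investment replaces (n + δ)·k; here n + δ = 0.056.
At the golden rule the marginal product of capital equals n+δ: 0.23·3.4·k^(0.23−1) = 0.056. Solving, k_gold = (0.23·3.4/0.056)^(1/0.77) ≈ 30.6929.
y_gold = 3.4·30.6929^0.23 ≈ 7.4730.
c_gold = y_gold − (n+δ)·k_gold = 7.4730 − 0.056·30.6929 ≈ 5.7542.

c_gold ≈ 5.75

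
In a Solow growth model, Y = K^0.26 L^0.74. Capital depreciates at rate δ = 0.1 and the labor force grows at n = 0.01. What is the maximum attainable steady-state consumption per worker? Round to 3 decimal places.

Capital per worker breaks even when investment replaces (n + δ)·k; here n + δ = 0.11.
Maximizing c = f(k) − (n+δ)·k gives f'(k) = n+δ, i.e. 0.26·k^(0.26−1) = 0.11, so k_gold = (0.26/0.11)^(1/0.74) ≈ 3.1977.
y_gold = 3.1977^0.26 ≈ 1.3529.
c_gold = y_gold − (n+δ)·k_gold = 1.3529 − 0.11·3.1977 ≈ 1.0011.

c_gold ≈ 1.001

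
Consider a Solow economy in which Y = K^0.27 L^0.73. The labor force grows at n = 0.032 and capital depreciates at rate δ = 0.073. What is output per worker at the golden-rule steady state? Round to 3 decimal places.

Capital per worker breaks even when investment replaces (n + δ)·k; here n + δ = 0.105.
Maximizing c = f(k) − (n+δ)·k gives f'(k) = n+δ, i.e. 0.27·k^(0.27−1) = 0.105, so k_gold = (0.27/0.105)^(1/0.73) ≈ 3.6466.
Output: y_gold = k_gold^0.27 = 3.6466^0.27 ≈ 1.4181.

y_gold ≈ 1.418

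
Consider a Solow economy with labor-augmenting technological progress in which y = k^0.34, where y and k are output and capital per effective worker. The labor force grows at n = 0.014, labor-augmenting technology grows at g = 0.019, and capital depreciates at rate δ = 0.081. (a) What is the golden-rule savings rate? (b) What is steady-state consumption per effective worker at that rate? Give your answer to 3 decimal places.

Break-even investment rate: n + g + δ = 0.014 + 0.019 + 0.081 = 0.114.
For Cobb-Douglas, s_gold equals capital's share: s_gold = 0.34.
At the golden rule the marginal product of capital equals n+g+δ: 0.34·k^(0.34−1) = 0.114. Solving, k_gold = (0.34/0.114)^(1/0.66) ≈ 5.2366.
y_gold = 5.2366^0.34 ≈ 1.7558; c_gold = (1−0.34)·y_gold ≈ 1.1588.

(a) s_gold = 0.340; (b) c_gold ≈ 1.159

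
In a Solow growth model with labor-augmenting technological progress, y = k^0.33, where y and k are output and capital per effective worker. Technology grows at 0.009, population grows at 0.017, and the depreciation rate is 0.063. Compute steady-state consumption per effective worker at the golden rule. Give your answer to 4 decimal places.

The effective depreciation rate is n + g + δ = 0.017 + 0.009 + 0.063 = 0.089.
Golden rule sets MPK = n+g+δ: 0.33·k^(0.33−1) = 0.089, so k_gold = (0.33/0.089)^(1/0.67) ≈ 7.0703.
y_gold = 7.0703^0.33 ≈ 1.9068.
c_gold = y_gold − (n+g+δ)·k_gold = 1.9068 − 0.089·7.0703 ≈ 1.2776.

c_gold ≈ 1.2776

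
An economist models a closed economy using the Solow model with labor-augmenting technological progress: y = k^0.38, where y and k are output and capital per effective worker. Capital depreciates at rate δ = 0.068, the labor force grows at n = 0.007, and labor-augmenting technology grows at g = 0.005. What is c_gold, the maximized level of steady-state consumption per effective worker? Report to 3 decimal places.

Break-even investment rate: n + g + δ = 0.007 + 0.005 + 0.068 = 0.08.
At the golden rule the marginal product of capital equals n+g+δ: 0.38·k^(0.38−1) = 0.08. Solving, k_gold = (0.38/0.08)^(1/0.62) ≈ 12.3436.
y_gold = 12.3436^0.38 ≈ 2.5986.
c_gold = y_gold − (n+g+δ)·k_gold = 2.5986 − 0.08·12.3436 ≈ 1.6112.

c_gold ≈ 1.611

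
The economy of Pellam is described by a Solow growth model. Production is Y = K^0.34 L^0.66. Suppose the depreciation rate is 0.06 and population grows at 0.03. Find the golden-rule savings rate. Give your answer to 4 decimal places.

s_gold = 0.3400

Capital per worker breaks even when investment replaces (n + δ)·k; here n + δ = 0.09.
At the golden rule MPK = n+δ, and in any Cobb-Douglas steady state s = (n+δ)·k/y = MPK·k/y = capital's share 0.34.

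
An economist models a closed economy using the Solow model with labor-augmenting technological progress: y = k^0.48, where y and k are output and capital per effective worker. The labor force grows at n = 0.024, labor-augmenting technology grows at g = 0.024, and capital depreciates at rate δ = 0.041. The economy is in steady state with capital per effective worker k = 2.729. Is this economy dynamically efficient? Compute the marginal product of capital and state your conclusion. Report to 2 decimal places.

dynamically efficient; MPK ≈ 0.28

Break-even investment rate: n + g + δ = 0.024 + 0.024 + 0.041 = 0.089.
MPK = 0.48·k^(0.48−1) = 0.48·2.729^(-0.52) ≈ 0.2848.
MPK > 0.089, so the economy is dynamically efficient (under-saving).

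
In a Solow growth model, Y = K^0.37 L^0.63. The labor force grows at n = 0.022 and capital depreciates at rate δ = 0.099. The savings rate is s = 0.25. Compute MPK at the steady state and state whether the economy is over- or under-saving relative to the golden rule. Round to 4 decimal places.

under-saving; MPK ≈ 0.1791

Break-even investment rate: n + δ = 0.022 + 0.099 = 0.121.
Steady-state k*: s·k^0.37 = 0.121·k gives k* = (0.25/0.121)^(1/0.63) ≈ 3.1641.
MPK = 0.37·3.1641^(-0.63) ≈ 0.1791.
MPK > n+δ = 0.121, so the economy is dynamically efficient (under-saving).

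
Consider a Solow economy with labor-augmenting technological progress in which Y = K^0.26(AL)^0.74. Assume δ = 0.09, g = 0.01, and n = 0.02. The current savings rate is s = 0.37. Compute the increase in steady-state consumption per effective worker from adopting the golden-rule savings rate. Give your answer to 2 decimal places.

Δc ≈ 0.04

The effective depreciation rate is n + g + δ = 0.02 + 0.01 + 0.09 = 0.12.
Current steady state (s = 0.37): k* = (0.37/0.12)^(1/0.74) ≈ 4.5797, y* = 4.5797^0.26 ≈ 1.4853, c* = (1−0.37)·1.4853 ≈ 0.9357.
Golden rule sets MPK = n+g+δ: 0.26·k^(0.26−1) = 0.12, so k_gold = (0.26/0.12)^(1/0.74) ≈ 2.8430.
y_gold = 2.8430^0.26 ≈ 1.3121, c_gold = y_gold − 0.12·k_gold ≈ 0.9710.
Gain: Δc = 0.9710 − 0.9357 ≈ 0.0352.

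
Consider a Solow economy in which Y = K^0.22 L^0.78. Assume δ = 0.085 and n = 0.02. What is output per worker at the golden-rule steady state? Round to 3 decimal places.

y_gold ≈ 1.232

Capital per worker breaks even when investment replaces (n + δ)·k; here n + δ = 0.105.
At the golden rule the marginal product of capital equals n+δ: 0.22·k^(0.22−1) = 0.105. Solving, k_gold = (0.22/0.105)^(1/0.78) ≈ 2.5813.
Output: y_gold = k_gold^0.22 = 2.5813^0.22 ≈ 1.2320.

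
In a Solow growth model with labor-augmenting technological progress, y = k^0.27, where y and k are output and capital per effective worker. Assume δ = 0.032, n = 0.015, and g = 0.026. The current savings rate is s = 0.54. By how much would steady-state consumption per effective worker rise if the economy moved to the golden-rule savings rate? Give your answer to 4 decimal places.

n + g + δ = 0.015 + 0.026 + 0.032 = 0.073.
Current steady state (s = 0.54): k* = (0.54/0.073)^(1/0.73) ≈ 15.5063, y* = 15.5063^0.27 ≈ 2.0962, c* = (1−0.54)·2.0962 ≈ 0.9643.
Golden rule sets MPK = n+g+δ: 0.27·k^(0.27−1) = 0.073, so k_gold = (0.27/0.073)^(1/0.73) ≈ 5.9998.
y_gold = 5.9998^0.27 ≈ 1.6222, c_gold = y_gold − 0.073·k_gold ≈ 1.1842.
Gain: Δc = 1.1842 − 0.9643 ≈ 0.2199.

Δc ≈ 0.2199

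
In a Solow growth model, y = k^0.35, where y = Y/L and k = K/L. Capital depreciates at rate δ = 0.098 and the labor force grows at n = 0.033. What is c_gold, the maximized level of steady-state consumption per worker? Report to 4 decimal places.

c_gold ≈ 1.1034

Capital per worker breaks even when investment replaces (n + δ)·k; here n + δ = 0.131.
At the golden rule the marginal product of capital equals n+δ: 0.35·k^(0.35−1) = 0.131. Solving, k_gold = (0.35/0.131)^(1/0.65) ≈ 4.5353.
y_gold = 4.5353^0.35 ≈ 1.6975.
c_gold = y_gold − (n+δ)·k_gold = 1.6975 − 0.131·4.5353 ≈ 1.1034.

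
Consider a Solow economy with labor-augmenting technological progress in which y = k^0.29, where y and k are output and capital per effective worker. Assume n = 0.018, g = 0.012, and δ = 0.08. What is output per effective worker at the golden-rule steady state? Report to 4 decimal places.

y_gold ≈ 1.4858

Capital per effective worker breaks even when investment replaces (n + g + δ)·k; here n + g + δ = 0.11.
At the golden rule the marginal product of capital equals n+g+δ: 0.29·k^(0.29−1) = 0.11. Solving, k_gold = (0.29/0.11)^(1/0.71) ≈ 3.9171.
Output: y_gold = k_gold^0.29 = 3.9171^0.29 ≈ 1.4858.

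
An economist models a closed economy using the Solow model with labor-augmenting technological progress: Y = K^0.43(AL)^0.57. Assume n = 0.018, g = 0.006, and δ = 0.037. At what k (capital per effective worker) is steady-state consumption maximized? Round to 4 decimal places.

Break-even investment rate: n + g + δ = 0.018 + 0.006 + 0.037 = 0.061.
At the golden rule the marginal product of capital equals n+g+δ: 0.43·k^(0.43−1) = 0.061. Solving, k_gold = (0.43/0.061)^(1/0.57) ≈ 30.7583.

k_gold ≈ 30.7583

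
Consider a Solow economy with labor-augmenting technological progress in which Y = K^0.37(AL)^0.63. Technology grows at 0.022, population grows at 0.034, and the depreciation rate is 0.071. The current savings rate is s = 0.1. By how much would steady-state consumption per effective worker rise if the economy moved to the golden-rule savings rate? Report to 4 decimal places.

Capital per effective worker breaks even when investment replaces (n + g + δ)·k; here n + g + δ = 0.127.
Current steady state (s = 0.1): k* = (0.1/0.127)^(1/0.63) ≈ 0.6843, y* = 0.6843^0.37 ≈ 0.8690, c* = (1−0.1)·0.8690 ≈ 0.7821.
At the golden rule the marginal product of capital equals n+g+δ: 0.37·k^(0.37−1) = 0.127. Solving, k_gold = (0.37/0.127)^(1/0.63) ≈ 5.4593.
y_gold = 5.4593^0.37 ≈ 1.8739, c_gold = y_gold − 0.127·k_gold ≈ 1.1805.
Gain: Δc = 1.1805 − 0.7821 ≈ 0.3984.

Δc ≈ 0.3984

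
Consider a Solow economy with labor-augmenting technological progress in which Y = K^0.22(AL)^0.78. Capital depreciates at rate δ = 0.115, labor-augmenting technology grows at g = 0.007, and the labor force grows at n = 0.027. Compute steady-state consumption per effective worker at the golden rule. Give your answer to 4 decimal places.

n + g + δ = 0.027 + 0.007 + 0.115 = 0.149.
Golden rule sets MPK = n+g+δ: 0.22·k^(0.22−1) = 0.149, so k_gold = (0.22/0.149)^(1/0.78) ≈ 1.6480.
y_gold = 1.6480^0.22 ≈ 1.1162.
c_gold = y_gold − (n+g+δ)·k_gold = 1.1162 − 0.149·1.6480 ≈ 0.8706.

c_gold ≈ 0.8706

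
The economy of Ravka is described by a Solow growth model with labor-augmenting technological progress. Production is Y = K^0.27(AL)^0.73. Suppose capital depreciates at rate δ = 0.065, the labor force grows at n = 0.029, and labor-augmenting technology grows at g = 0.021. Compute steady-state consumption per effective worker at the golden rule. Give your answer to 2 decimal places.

c_gold ≈ 1.00

n + g + δ = 0.029 + 0.021 + 0.065 = 0.115.
At the golden rule the marginal product of capital equals n+g+δ: 0.27·k^(0.27−1) = 0.115. Solving, k_gold = (0.27/0.115)^(1/0.73) ≈ 3.2193.
y_gold = 3.2193^0.27 ≈ 1.3712.
c_gold = y_gold − (n+g+δ)·k_gold = 1.3712 − 0.115·3.2193 ≈ 1.0010.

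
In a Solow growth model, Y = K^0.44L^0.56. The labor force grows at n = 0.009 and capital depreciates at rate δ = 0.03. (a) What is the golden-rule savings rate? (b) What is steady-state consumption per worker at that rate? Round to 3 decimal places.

(a) s_gold = 0.440; (b) c_gold ≈ 3.759

Capital per worker breaks even when investment replaces (n + δ)·k; here n + δ = 0.039.
For Cobb-Douglas, s_gold equals capital's share: s_gold = 0.44.
Maximizing c = f(k) − (n+δ)·k gives f'(k) = n+δ, i.e. 0.44·k^(0.44−1) = 0.039, so k_gold = (0.44/0.039)^(1/0.56) ≈ 75.7294.
y_gold = 75.7294^0.44 ≈ 6.7124; c_gold = (1−0.44)·y_gold ≈ 3.7589.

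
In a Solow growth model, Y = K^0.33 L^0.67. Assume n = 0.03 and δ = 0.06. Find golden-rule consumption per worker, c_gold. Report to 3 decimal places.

Break-even investment rate: n + δ = 0.03 + 0.06 = 0.09.
Maximizing c = f(k) − (n+δ)·k gives f'(k) = n+δ, i.e. 0.33·k^(0.33−1) = 0.09, so k_gold = (0.33/0.09)^(1/0.67) ≈ 6.9534.
y_gold = 6.9534^0.33 ≈ 1.8964.
c_gold = y_gold − (n+δ)·k_gold = 1.8964 − 0.09·6.9534 ≈ 1.2706.

c_gold ≈ 1.271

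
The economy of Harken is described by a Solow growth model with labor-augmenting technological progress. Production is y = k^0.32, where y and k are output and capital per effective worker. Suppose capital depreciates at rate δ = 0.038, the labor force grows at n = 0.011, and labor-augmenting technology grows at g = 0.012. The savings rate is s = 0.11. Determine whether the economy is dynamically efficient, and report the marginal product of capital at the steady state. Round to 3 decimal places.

The effective depreciation rate is n + g + δ = 0.011 + 0.012 + 0.038 = 0.061.
Steady-state k*: s·k^0.32 = 0.061·k gives k* = (0.11/0.061)^(1/0.68) ≈ 2.3799.
MPK = 0.32·2.3799^(-0.68) ≈ 0.1775.
MPK > n+g+δ = 0.061, so the economy is dynamically efficient (under-saving).

dynamically efficient; MPK ≈ 0.177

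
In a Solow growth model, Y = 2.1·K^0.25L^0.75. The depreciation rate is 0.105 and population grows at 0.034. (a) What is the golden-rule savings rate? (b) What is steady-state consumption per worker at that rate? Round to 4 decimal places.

The effective depreciation rate is n + δ = 0.034 + 0.105 = 0.139.
For Cobb-Douglas, s_gold equals capital's share: s_gold = 0.25.
Golden rule sets MPK = n+δ: 0.25·2.1·k^(0.25−1) = 0.139, so k_gold = (0.25·2.1/0.139)^(1/0.75) ≈ 5.8820.
y_gold = 2.1·5.8820^0.25 ≈ 3.2704; c_gold = (1−0.25)·y_gold ≈ 2.4528.

(a) s_gold = 0.2500; (b) c_gold ≈ 2.4528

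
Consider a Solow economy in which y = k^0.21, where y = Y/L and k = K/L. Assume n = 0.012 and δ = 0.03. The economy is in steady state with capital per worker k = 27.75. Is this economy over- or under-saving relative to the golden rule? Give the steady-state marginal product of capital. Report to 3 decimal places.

The effective depreciation rate is n + δ = 0.012 + 0.03 = 0.042.
MPK = 0.21·k^(0.21−1) = 0.21·27.75^(-0.79) ≈ 0.0152.
MPK < 0.042, so the economy is dynamically inefficient (over-saving).

over-saving; MPK ≈ 0.015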